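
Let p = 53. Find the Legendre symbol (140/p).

First reduce: 140 ≡ 34 (mod 53).
Pull out 2: since 53 ≡ 5 (mod 8), (2/53) = -1.
Reciprocity: 17 ≡ 1 and 53 ≡ 1 (mod 4), so (17/53) = +(53/17).
Reduce top mod 17: now compute (2/17).
Pull out 2: since 17 ≡ 1 (mod 8), (2/17) = +1.
Reached (1/17) = 1. Collecting the sign flips along the way, the symbol is -1.

-1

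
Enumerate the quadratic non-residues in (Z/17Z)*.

3 5 6 7 10 11 12 14

Square k = 1,…,8 (k and 17−k give the same square):
1²=1, 2²=4, 3²=9, 4²=16, 5²≡8, 6²≡2, 7²≡15, 8²≡13 (mod 17).
The residues are {1, 2, 4, 8, 9, 13, 15, 16}; the non-residues are the remaining 8 nonzero classes.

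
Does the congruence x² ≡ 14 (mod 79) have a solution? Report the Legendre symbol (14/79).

Pull out 2: since 79 ≡ 7 (mod 8), (2/79) = +1.
Reciprocity: 7 ≡ 3 and 79 ≡ 3 (mod 4), so (7/79) = −(79/7).
Reduce top mod 7: now compute (2/7).
Pull out 2: since 7 ≡ 7 (mod 8), (2/7) = +1.
Reached (1/7) = 1. Collecting the sign flips along the way, the symbol is -1.

-1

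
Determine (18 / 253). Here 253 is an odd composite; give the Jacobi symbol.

-1

Pull out 2: since 253 ≡ 5 (mod 8), (2/253) = -1.
Reciprocity: 9 ≡ 1 and 253 ≡ 1 (mod 4), so (9/253) = +(253/9).
Reduce top mod 9: now compute (1/9).
Reached (1/9) = 1. Collecting the sign flips along the way, the symbol is -1.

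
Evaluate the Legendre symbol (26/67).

Euler's criterion: (26/67) ≡ 26^33 (mod 67).
26^2 ≡ 6 (mod 67)
26^4 ≡ 36 (mod 67)
26^8 ≡ 23 (mod 67)
26^16 ≡ 60 (mod 67)
26^32 ≡ 49 (mod 67)
26^33 = 26^(32+1) ≡ 1 (mod 67).
Result is 1, so (26/67) = 1.

1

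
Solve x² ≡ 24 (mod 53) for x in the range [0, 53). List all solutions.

17, 36

53 ≡ 1 (mod 4), so we find a root by search.
Trying successive values, 17² = 289 ≡ 24 (mod 53). The other root is 53 − 17 = 36.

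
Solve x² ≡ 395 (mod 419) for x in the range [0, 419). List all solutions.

121, 298

Since 419 ≡ 3 (mod 4), a square root of 395 is 395^((419+1)/4) = 395^105 mod 419.
Repeated squaring: 395^2≡157, 395^4≡347, 395^8≡156, 395^16≡34, 395^32≡318, 395^64≡145 (mod 419).
395^105 = 395^(64+32+8+1) ≡ 121 (mod 419).
Check: 121² = 14641 ≡ 395 (mod 419). The two roots are 121 and 298.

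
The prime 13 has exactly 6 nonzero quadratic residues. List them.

Square k = 1,…,6 (k and 13−k give the same square):
1²=1, 2²=4, 3²=9, 4²≡3, 5²≡12, 6²≡10 (mod 13).
So the quadratic residues mod 13 are {1, 3, 4, 9, 10, 12}.

1, 3, 4, 9, 10, 12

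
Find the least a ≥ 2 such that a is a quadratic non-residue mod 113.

3

(2/113) = +1, so 2 is a residue.
(3/113) = −1, so 3 is the smallest positive non-residue mod 113.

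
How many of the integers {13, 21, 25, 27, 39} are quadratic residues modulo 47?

(13/47) = -1 → non-residue.
(21/47) = +1 → QR.
(25/47) = +1 → QR.
(27/47) = +1 → QR.
(39/47) = -1 → non-residue.
Total quadratic residues among the 5: 3.

3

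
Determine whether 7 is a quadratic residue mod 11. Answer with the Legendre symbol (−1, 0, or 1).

Euler's criterion: (7/11) ≡ 7^5 (mod 11).
7^2 ≡ 5 (mod 11)
7^4 ≡ 3 (mod 11)
7^5 = 7^(4+1) ≡ 10 (mod 11).
Result is 10 ≡ −1, so (7/11) = −1.

-1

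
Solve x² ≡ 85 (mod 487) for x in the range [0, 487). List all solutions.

77, 410

Since 487 ≡ 3 (mod 4), a square root of 85 is 85^((487+1)/4) = 85^122 mod 487.
Repeated squaring: 85^2≡407, 85^4≡69, 85^8≡378, 85^16≡193, 85^32≡237, 85^64≡164 (mod 487).
85^122 = 85^(64+32+16+8+2) ≡ 77 (mod 487).
Check: 77² = 5929 ≡ 85 (mod 487). The two roots are 77 and 410.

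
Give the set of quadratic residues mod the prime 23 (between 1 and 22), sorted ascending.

Square k = 1,…,11 (k and 23−k give the same square):
1²=1, 2²=4, 3²=9, 4²=16, 5²≡2, 6²≡13, 7²≡3, 8²≡18, 9²≡12, 10²≡8, 11²≡6 (mod 23).
So the quadratic residues mod 23 are {1, 2, 3, 4, 6, 8, 9, 12, 13, 16, 18}.

1 2 3 4 6 8 9 12 13 16 18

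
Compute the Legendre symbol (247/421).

Reciprocity: 247 ≡ 3 and 421 ≡ 1 (mod 4), so (247/421) = +(421/247).
Reduce top mod 247: now compute (174/247).
Pull out 2: since 247 ≡ 7 (mod 8), (2/247) = +1.
Reciprocity: 87 ≡ 3 and 247 ≡ 3 (mod 4), so (87/247) = −(247/87).
Reduce top mod 87: now compute (73/87).
Reciprocity: 73 ≡ 1 and 87 ≡ 3 (mod 4), so (73/87) = +(87/73).
Reduce top mod 73: now compute (14/73).
Pull out 2: since 73 ≡ 1 (mod 8), (2/73) = +1.
Reciprocity: 7 ≡ 3 and 73 ≡ 1 (mod 4), so (7/73) = +(73/7).
Reduce top mod 7: now compute (3/7).
Reciprocity: 3 ≡ 3 and 7 ≡ 3 (mod 4), so (3/7) = −(7/3).
Reduce top mod 3: now compute (1/3).
Reached (1/3) = 1. Collecting the sign flips along the way, the symbol is +1.

1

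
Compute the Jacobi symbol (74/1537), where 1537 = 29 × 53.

Pull out 2: since 1537 ≡ 1 (mod 8), (2/1537) = +1.
Reciprocity: 37 ≡ 1 and 1537 ≡ 1 (mod 4), so (37/1537) = +(1537/37).
Reduce top mod 37: now compute (20/37).
Pull out 2^2: since 37 ≡ 5 (mod 8), (2/37) = -1, so (2/37)^2 = +1.
Reciprocity: 5 ≡ 1 and 37 ≡ 1 (mod 4), so (5/37) = +(37/5).
Reduce top mod 5: now compute (2/5).
Pull out 2: since 5 ≡ 5 (mod 8), (2/5) = -1.
Reached (1/5) = 1. Collecting the sign flips along the way, the symbol is -1.

-1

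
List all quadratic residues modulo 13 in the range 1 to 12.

Square k = 1,…,6 (k and 13−k give the same square):
1²=1, 2²=4, 3²=9, 4²≡3, 5²≡12, 6²≡10 (mod 13).
So the quadratic residues mod 13 are {1, 3, 4, 9, 10, 12}.

1 3 4 9 10 12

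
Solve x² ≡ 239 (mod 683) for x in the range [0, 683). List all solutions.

Since 683 ≡ 3 (mod 4), a square root of 239 is 239^((683+1)/4) = 239^171 mod 683.
Repeated squaring: 239^2≡432, 239^4≡165, 239^8≡588, 239^16≡146, 239^32≡143, 239^64≡642, 239^128≡315 (mod 683).
239^171 = 239^(128+32+8+2+1) ≡ 584 (mod 683).
Check: 584² = 341056 ≡ 239 (mod 683). The two roots are 99 and 584.

99, 584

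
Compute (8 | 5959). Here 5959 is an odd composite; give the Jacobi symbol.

1

Pull out 2^3: since 5959 ≡ 7 (mod 8), (2/5959) = +1, so (2/5959)^3 = +1.
Reached (1/5959) = 1. Collecting the sign flips along the way, the symbol is +1.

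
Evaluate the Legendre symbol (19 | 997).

1

Reciprocity: 19 ≡ 3 and 997 ≡ 1 (mod 4), so (19/997) = +(997/19).
Reduce top mod 19: now compute (9/19).
Reciprocity: 9 ≡ 1 and 19 ≡ 3 (mod 4), so (9/19) = +(19/9).
Reduce top mod 9: now compute (1/9).
Reached (1/9) = 1. Collecting the sign flips along the way, the symbol is +1.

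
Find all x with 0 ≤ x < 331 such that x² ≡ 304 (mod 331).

Since 331 ≡ 3 (mod 4), a square root of 304 is 304^((331+1)/4) = 304^83 mod 331.
Repeated squaring: 304^2≡67, 304^4≡186, 304^8≡172, 304^16≡125, 304^32≡68, 304^64≡321 (mod 331).
304^83 = 304^(64+16+2+1) ≡ 189 (mod 331).
Check: 189² = 35721 ≡ 304 (mod 331). The two roots are 142 and 189.

142, 189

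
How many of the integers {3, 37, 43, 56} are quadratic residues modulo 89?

0

(3/89) = -1 → non-residue.
(37/89) = -1 → non-residue.
(43/89) = -1 → non-residue.
(56/89) = -1 → non-residue.
Total quadratic residues among the 4: 0.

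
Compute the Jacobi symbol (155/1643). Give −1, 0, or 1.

Reciprocity: 155 ≡ 3 and 1643 ≡ 3 (mod 4), so (155/1643) = −(1643/155).
Reduce top mod 155: now compute (93/155).
Reciprocity: 93 ≡ 1 and 155 ≡ 3 (mod 4), so (93/155) = +(155/93).
Reduce top mod 93: now compute (62/93).
Pull out 2: since 93 ≡ 5 (mod 8), (2/93) = -1.
Reciprocity: 31 ≡ 3 and 93 ≡ 1 (mod 4), so (31/93) = +(93/31).
Reduce top mod 31: now compute (0/31).
Top reduces to 0: gcd > 1, so the symbol is 0.

0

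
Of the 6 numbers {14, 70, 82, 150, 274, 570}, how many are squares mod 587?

(14/587) = -1 → non-residue.
(70/587) = +1 → QR.
(82/587) = +1 → QR.
(150/587) = -1 → non-residue.
(274/587) = -1 → non-residue.
(570/587) = -1 → non-residue.
Total quadratic residues among the 6: 2.

2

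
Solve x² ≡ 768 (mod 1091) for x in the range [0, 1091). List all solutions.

Since 1091 ≡ 3 (mod 4), a square root of 768 is 768^((1091+1)/4) = 768^273 mod 1091.
Repeated squaring: 768^2≡684, 768^4≡908, 768^8≡759, 768^16≡33, 768^32≡1089, 768^64≡4, 768^128≡16, 768^256≡256 (mod 1091).
768^273 = 768^(256+16+1) ≡ 978 (mod 1091).
Check: 978² = 956484 ≡ 768 (mod 1091). The two roots are 113 and 978.

113, 978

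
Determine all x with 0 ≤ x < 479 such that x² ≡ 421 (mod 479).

Since 479 ≡ 3 (mod 4), a square root of 421 is 421^((479+1)/4) = 421^120 mod 479.
Repeated squaring: 421^2≡11, 421^4≡121, 421^8≡271, 421^16≡154, 421^32≡245, 421^64≡150 (mod 479).
421^120 = 421^(64+32+16+8) ≡ 30 (mod 479).
Check: 30² = 900 ≡ 421 (mod 479). The two roots are 30 and 449.

30, 449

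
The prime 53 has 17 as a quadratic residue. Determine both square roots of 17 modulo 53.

21, 32

53 ≡ 1 (mod 4), so we find a root by search.
Trying successive values, 21² = 441 ≡ 17 (mod 53). The other root is 53 − 21 = 32.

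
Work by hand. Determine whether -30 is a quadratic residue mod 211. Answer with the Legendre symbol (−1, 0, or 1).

Euler's criterion: (-30/211) ≡ 181^105 (mod 211).
181^2 ≡ 56 (mod 211)
181^4 ≡ 182 (mod 211)
181^8 ≡ 208 (mod 211)
181^16 ≡ 9 (mod 211)
181^32 ≡ 81 (mod 211)
181^64 ≡ 20 (mod 211)
181^105 = 181^(64+32+8+1) ≡ 210 (mod 211).
Result is 210 ≡ −1, so (-30/211) = −1.

-1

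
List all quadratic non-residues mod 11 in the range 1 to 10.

2,6,7,8,10

Square k = 1,…,5 (k and 11−k give the same square):
1²=1, 2²=4, 3²=9, 4²≡5, 5²≡3 (mod 11).
The residues are {1, 3, 4, 5, 9}; the non-residues are the remaining 5 nonzero classes.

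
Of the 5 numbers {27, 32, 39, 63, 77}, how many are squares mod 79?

1

(27/79) = -1 → non-residue.
(32/79) = +1 → QR.
(39/79) = -1 → non-residue.
(63/79) = -1 → non-residue.
(77/79) = -1 → non-residue.
Total quadratic residues among the 5: 1.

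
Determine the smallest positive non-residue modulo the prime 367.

(2/367) = +1, so 2 is a residue.
(3/367) = −1, so 3 is the smallest positive non-residue mod 367.

3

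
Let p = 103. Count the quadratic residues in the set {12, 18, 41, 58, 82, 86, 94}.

4

(12/103) = -1 → non-residue.
(18/103) = +1 → QR.
(41/103) = +1 → QR.
(58/103) = +1 → QR.
(82/103) = +1 → QR.
(86/103) = -1 → non-residue.
(94/103) = -1 → non-residue.
Total quadratic residues among the 7: 4.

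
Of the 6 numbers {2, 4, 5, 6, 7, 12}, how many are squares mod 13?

2

(2/13) = -1 → non-residue.
(4/13) = +1 → QR.
(5/13) = -1 → non-residue.
(6/13) = -1 → non-residue.
(7/13) = -1 → non-residue.
(12/13) = +1 → QR.
Total quadratic residues among the 6: 2.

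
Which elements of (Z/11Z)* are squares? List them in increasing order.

Square k = 1,…,5 (k and 11−k give the same square):
1²=1, 2²=4, 3²=9, 4²≡5, 5²≡3 (mod 11).
So the quadratic residues mod 11 are {1, 3, 4, 5, 9}.

1, 3, 4, 5, 9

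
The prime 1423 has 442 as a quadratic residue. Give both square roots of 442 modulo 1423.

278, 1145

Since 1423 ≡ 3 (mod 4), a square root of 442 is 442^((1423+1)/4) = 442^356 mod 1423.
Repeated squaring: 442^2≡413, 442^4≡1232, 442^8≡906, 442^16≡1188, 442^32≡1151, 442^64≡1411, 442^128≡144, 442^256≡814 (mod 1423).
442^356 = 442^(256+64+32+4) ≡ 278 (mod 1423).
Check: 278² = 77284 ≡ 442 (mod 1423). The two roots are 278 and 1145.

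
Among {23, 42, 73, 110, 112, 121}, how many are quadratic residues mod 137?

3

(23/137) = -1 → non-residue.
(42/137) = -1 → non-residue.
(73/137) = +1 → QR.
(110/137) = -1 → non-residue.
(112/137) = +1 → QR.
(121/137) = +1 → QR.
Total quadratic residues among the 6: 3.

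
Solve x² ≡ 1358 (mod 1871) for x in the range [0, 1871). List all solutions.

689, 1182

Since 1871 ≡ 3 (mod 4), a square root of 1358 is 1358^((1871+1)/4) = 1358^468 mod 1871.
Repeated squaring: 1358^2≡1229, 1358^4≡544, 1358^8≡318, 1358^16≡90, 1358^32≡616, 1358^64≡1514, 1358^128≡221, 1358^256≡195 (mod 1871).
1358^468 = 1358^(256+128+64+16+4) ≡ 689 (mod 1871).
Check: 689² = 474721 ≡ 1358 (mod 1871). The two roots are 689 and 1182.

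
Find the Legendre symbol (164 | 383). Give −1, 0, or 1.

-1

Pull out 2^2: since 383 ≡ 7 (mod 8), (2/383) = +1, so (2/383)^2 = +1.
Reciprocity: 41 ≡ 1 and 383 ≡ 3 (mod 4), so (41/383) = +(383/41).
Reduce top mod 41: now compute (14/41).
Pull out 2: since 41 ≡ 1 (mod 8), (2/41) = +1.
Reciprocity: 7 ≡ 3 and 41 ≡ 1 (mod 4), so (7/41) = +(41/7).
Reduce top mod 7: now compute (6/7).
Pull out 2: since 7 ≡ 7 (mod 8), (2/7) = +1.
Reciprocity: 3 ≡ 3 and 7 ≡ 3 (mod 4), so (3/7) = −(7/3).
Reduce top mod 3: now compute (1/3).
Reached (1/3) = 1. Collecting the sign flips along the way, the symbol is -1.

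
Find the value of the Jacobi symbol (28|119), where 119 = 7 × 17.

Pull out 2^2: since 119 ≡ 7 (mod 8), (2/119) = +1, so (2/119)^2 = +1.
Reciprocity: 7 ≡ 3 and 119 ≡ 3 (mod 4), so (7/119) = −(119/7).
Reduce top mod 7: now compute (0/7).
Top reduces to 0: gcd > 1, so the symbol is 0.

0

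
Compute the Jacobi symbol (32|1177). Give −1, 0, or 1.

1

Pull out 2^5: since 1177 ≡ 1 (mod 8), (2/1177) = +1, so (2/1177)^5 = +1.
Reached (1/1177) = 1. Collecting the sign flips along the way, the symbol is +1.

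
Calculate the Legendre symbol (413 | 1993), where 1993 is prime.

Reciprocity: 413 ≡ 1 and 1993 ≡ 1 (mod 4), so (413/1993) = +(1993/413).
Reduce top mod 413: now compute (341/413).
Reciprocity: 341 ≡ 1 and 413 ≡ 1 (mod 4), so (341/413) = +(413/341).
Reduce top mod 341: now compute (72/341).
Pull out 2^3: since 341 ≡ 5 (mod 8), (2/341) = -1, so (2/341)^3 = -1.
Reciprocity: 9 ≡ 1 and 341 ≡ 1 (mod 4), so (9/341) = +(341/9).
Reduce top mod 9: now compute (8/9).
Pull out 2^3: since 9 ≡ 1 (mod 8), (2/9) = +1, so (2/9)^3 = +1.
Reached (1/9) = 1. Collecting the sign flips along the way, the symbol is -1.

-1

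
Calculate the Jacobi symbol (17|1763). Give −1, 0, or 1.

Reciprocity: 17 ≡ 1 and 1763 ≡ 3 (mod 4), so (17/1763) = +(1763/17).
Reduce top mod 17: now compute (12/17).
Pull out 2^2: since 17 ≡ 1 (mod 8), (2/17) = +1, so (2/17)^2 = +1.
Reciprocity: 3 ≡ 3 and 17 ≡ 1 (mod 4), so (3/17) = +(17/3).
Reduce top mod 3: now compute (2/3).
Pull out 2: since 3 ≡ 3 (mod 8), (2/3) = -1.
Reached (1/3) = 1. Collecting the sign flips along the way, the symbol is -1.

-1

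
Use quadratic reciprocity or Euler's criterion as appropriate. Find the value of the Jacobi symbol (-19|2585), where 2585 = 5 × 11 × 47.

First reduce: -19 ≡ 2566 (mod 2585).
Pull out 2: since 2585 ≡ 1 (mod 8), (2/2585) = +1.
Reciprocity: 1283 ≡ 3 and 2585 ≡ 1 (mod 4), so (1283/2585) = +(2585/1283).
Reduce top mod 1283: now compute (19/1283).
Reciprocity: 19 ≡ 3 and 1283 ≡ 3 (mod 4), so (19/1283) = −(1283/19).
Reduce top mod 19: now compute (10/19).
Pull out 2: since 19 ≡ 3 (mod 8), (2/19) = -1.
Reciprocity: 5 ≡ 1 and 19 ≡ 3 (mod 4), so (5/19) = +(19/5).
Reduce top mod 5: now compute (4/5).
Pull out 2^2: since 5 ≡ 5 (mod 8), (2/5) = -1, so (2/5)^2 = +1.
Reached (1/5) = 1. Collecting the sign flips along the way, the symbol is +1.

1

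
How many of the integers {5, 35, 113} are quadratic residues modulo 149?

(5/149) = +1 → QR.
(35/149) = +1 → QR.
(113/149) = +1 → QR.
Total quadratic residues among the 3: 3.

3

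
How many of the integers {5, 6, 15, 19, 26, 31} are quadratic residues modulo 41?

(5/41) = +1 → QR.
(6/41) = -1 → non-residue.
(15/41) = -1 → non-residue.
(19/41) = -1 → non-residue.
(26/41) = -1 → non-residue.
(31/41) = +1 → QR.
Total quadratic residues among the 6: 2.

2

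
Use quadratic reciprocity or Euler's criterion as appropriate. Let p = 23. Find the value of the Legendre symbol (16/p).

1

Pull out 2^4: since 23 ≡ 7 (mod 8), (2/23) = +1, so (2/23)^4 = +1.
Reached (1/23) = 1. Collecting the sign flips along the way, the symbol is +1.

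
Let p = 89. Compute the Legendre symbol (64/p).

1

Pull out 2^6: since 89 ≡ 1 (mod 8), (2/89) = +1, so (2/89)^6 = +1.
Reached (1/89) = 1. Collecting the sign flips along the way, the symbol is +1.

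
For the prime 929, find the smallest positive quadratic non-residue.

(2/929) = +1, so 2 is a residue.
(3/929) = −1, so 3 is the smallest positive non-residue mod 929.

3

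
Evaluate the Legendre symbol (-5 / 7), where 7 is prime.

1

Euler's criterion: (-5/7) ≡ 2^3 (mod 7).
2^2 ≡ 4 (mod 7)
2^3 = 2^(2+1) ≡ 1 (mod 7).
Result is 1, so (-5/7) = 1.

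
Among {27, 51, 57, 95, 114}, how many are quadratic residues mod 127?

(27/127) = -1 → non-residue.
(51/127) = -1 → non-residue.
(57/127) = -1 → non-residue.
(95/127) = -1 → non-residue.
(114/127) = -1 → non-residue.
Total quadratic residues among the 5: 0.

0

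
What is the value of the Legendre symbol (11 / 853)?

Euler's criterion: (11/853) ≡ 11^426 (mod 853).
11^2 ≡ 121 (mod 853)
11^4 ≡ 140 (mod 853)
11^8 ≡ 834 (mod 853)
11^16 ≡ 361 (mod 853)
11^32 ≡ 665 (mod 853)
11^64 ≡ 371 (mod 853)
11^128 ≡ 308 (mod 853)
11^256 ≡ 181 (mod 853)
11^426 = 11^(256+128+32+8+2) ≡ 852 (mod 853).
Result is 852 ≡ −1, so (11/853) = −1.

-1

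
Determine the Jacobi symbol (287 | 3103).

1

Reciprocity: 287 ≡ 3 and 3103 ≡ 3 (mod 4), so (287/3103) = −(3103/287).
Reduce top mod 287: now compute (233/287).
Reciprocity: 233 ≡ 1 and 287 ≡ 3 (mod 4), so (233/287) = +(287/233).
Reduce top mod 233: now compute (54/233).
Pull out 2: since 233 ≡ 1 (mod 8), (2/233) = +1.
Reciprocity: 27 ≡ 3 and 233 ≡ 1 (mod 4), so (27/233) = +(233/27).
Reduce top mod 27: now compute (17/27).
Reciprocity: 17 ≡ 1 and 27 ≡ 3 (mod 4), so (17/27) = +(27/17).
Reduce top mod 17: now compute (10/17).
Pull out 2: since 17 ≡ 1 (mod 8), (2/17) = +1.
Reciprocity: 5 ≡ 1 and 17 ≡ 1 (mod 4), so (5/17) = +(17/5).
Reduce top mod 5: now compute (2/5).
Pull out 2: since 5 ≡ 5 (mod 8), (2/5) = -1.
Reached (1/5) = 1. Collecting the sign flips along the way, the symbol is +1.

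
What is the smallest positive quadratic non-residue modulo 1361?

3

(2/1361) = +1, so 2 is a residue.
(3/1361) = −1, so 3 is the smallest positive non-residue mod 1361.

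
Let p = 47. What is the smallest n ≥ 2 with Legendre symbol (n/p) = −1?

(2/47) = +1, so 2 is a residue.
(3/47) = +1, so 3 is a residue.
(4/47) = +1, so 4 is a residue.
(5/47) = −1, so 5 is the smallest positive non-residue mod 47.

5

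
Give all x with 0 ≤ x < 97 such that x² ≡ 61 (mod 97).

35, 62

97 ≡ 1 (mod 4), so we find a root by search.
Trying successive values, 35² = 1225 ≡ 61 (mod 97). The other root is 97 − 35 = 62.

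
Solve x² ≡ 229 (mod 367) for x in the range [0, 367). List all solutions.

87, 280

Since 367 ≡ 3 (mod 4), a square root of 229 is 229^((367+1)/4) = 229^92 mod 367.
Repeated squaring: 229^2≡327, 229^4≡132, 229^8≡175, 229^16≡164, 229^32≡105, 229^64≡15 (mod 367).
229^92 = 229^(64+16+8+4) ≡ 87 (mod 367).
Check: 87² = 7569 ≡ 229 (mod 367). The two roots are 87 and 280.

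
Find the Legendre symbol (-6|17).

First reduce: -6 ≡ 11 (mod 17).
Reciprocity: 11 ≡ 3 and 17 ≡ 1 (mod 4), so (11/17) = +(17/11).
Reduce top mod 11: now compute (6/11).
Pull out 2: since 11 ≡ 3 (mod 8), (2/11) = -1.
Reciprocity: 3 ≡ 3 and 11 ≡ 3 (mod 4), so (3/11) = −(11/3).
Reduce top mod 3: now compute (2/3).
Pull out 2: since 3 ≡ 3 (mod 8), (2/3) = -1.
Reached (1/3) = 1. Collecting the sign flips along the way, the symbol is -1.

-1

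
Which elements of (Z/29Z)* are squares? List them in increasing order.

1,4,5,6,7,9,13,16,20,22,23,24,25,28

Square k = 1,…,14 (k and 29−k give the same square):
1²=1, 2²=4, 3²=9, 4²=16, 5²=25, 6²≡7, 7²≡20, 8²≡6, 9²≡23, 10²≡13, 11²≡5, 12²≡28, 13²≡24, 14²≡22 (mod 29).
So the quadratic residues mod 29 are {1, 4, 5, 6, 7, 9, 13, 16, 20, 22, 23, 24, 25, 28}.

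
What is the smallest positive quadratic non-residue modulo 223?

(2/223) = +1, so 2 is a residue.
(3/223) = −1, so 3 is the smallest positive non-residue mod 223.

3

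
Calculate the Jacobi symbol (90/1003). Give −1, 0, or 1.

Pull out 2: since 1003 ≡ 3 (mod 8), (2/1003) = -1.
Reciprocity: 45 ≡ 1 and 1003 ≡ 3 (mod 4), so (45/1003) = +(1003/45).
Reduce top mod 45: now compute (13/45).
Reciprocity: 13 ≡ 1 and 45 ≡ 1 (mod 4), so (13/45) = +(45/13).
Reduce top mod 13: now compute (6/13).
Pull out 2: since 13 ≡ 5 (mod 8), (2/13) = -1.
Reciprocity: 3 ≡ 3 and 13 ≡ 1 (mod 4), so (3/13) = +(13/3).
Reduce top mod 3: now compute (1/3).
Reached (1/3) = 1. Collecting the sign flips along the way, the symbol is +1.

1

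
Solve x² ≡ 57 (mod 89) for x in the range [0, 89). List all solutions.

89 ≡ 1 (mod 4), so we find a root by search.
Trying successive values, 18² = 324 ≡ 57 (mod 89). The other root is 89 − 18 = 71.

18, 71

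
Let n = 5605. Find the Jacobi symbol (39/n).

Reciprocity: 39 ≡ 3 and 5605 ≡ 1 (mod 4), so (39/5605) = +(5605/39).
Reduce top mod 39: now compute (28/39).
Pull out 2^2: since 39 ≡ 7 (mod 8), (2/39) = +1, so (2/39)^2 = +1.
Reciprocity: 7 ≡ 3 and 39 ≡ 3 (mod 4), so (7/39) = −(39/7).
Reduce top mod 7: now compute (4/7).
Pull out 2^2: since 7 ≡ 7 (mod 8), (2/7) = +1, so (2/7)^2 = +1.
Reached (1/7) = 1. Collecting the sign flips along the way, the symbol is -1.

-1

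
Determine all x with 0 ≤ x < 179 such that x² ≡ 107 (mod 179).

69, 110

Since 179 ≡ 3 (mod 4), a square root of 107 is 107^((179+1)/4) = 107^45 mod 179.
Repeated squaring: 107^2≡172, 107^4≡49, 107^8≡74, 107^16≡106, 107^32≡138 (mod 179).
107^45 = 107^(32+8+4+1) ≡ 110 (mod 179).
Check: 110² = 12100 ≡ 107 (mod 179). The two roots are 69 and 110.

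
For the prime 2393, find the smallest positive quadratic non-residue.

(2/2393) = +1, so 2 is a residue.
(3/2393) = −1, so 3 is the smallest positive non-residue mod 2393.

3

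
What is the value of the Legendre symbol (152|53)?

1

First reduce: 152 ≡ 46 (mod 53).
Pull out 2: since 53 ≡ 5 (mod 8), (2/53) = -1.
Reciprocity: 23 ≡ 3 and 53 ≡ 1 (mod 4), so (23/53) = +(53/23).
Reduce top mod 23: now compute (7/23).
Reciprocity: 7 ≡ 3 and 23 ≡ 3 (mod 4), so (7/23) = −(23/7).
Reduce top mod 7: now compute (2/7).
Pull out 2: since 7 ≡ 7 (mod 8), (2/7) = +1.
Reached (1/7) = 1. Collecting the sign flips along the way, the symbol is +1.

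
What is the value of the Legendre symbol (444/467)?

Pull out 2^2: since 467 ≡ 3 (mod 8), (2/467) = -1, so (2/467)^2 = +1.
Reciprocity: 111 ≡ 3 and 467 ≡ 3 (mod 4), so (111/467) = −(467/111).
Reduce top mod 111: now compute (23/111).
Reciprocity: 23 ≡ 3 and 111 ≡ 3 (mod 4), so (23/111) = −(111/23).
Reduce top mod 23: now compute (19/23).
Reciprocity: 19 ≡ 3 and 23 ≡ 3 (mod 4), so (19/23) = −(23/19).
Reduce top mod 19: now compute (4/19).
Pull out 2^2: since 19 ≡ 3 (mod 8), (2/19) = -1, so (2/19)^2 = +1.
Reached (1/19) = 1. Collecting the sign flips along the way, the symbol is -1.

-1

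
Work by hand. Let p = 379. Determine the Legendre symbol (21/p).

Reciprocity: 21 ≡ 1 and 379 ≡ 3 (mod 4), so (21/379) = +(379/21).
Reduce top mod 21: now compute (1/21).
Reached (1/21) = 1. Collecting the sign flips along the way, the symbol is +1.

1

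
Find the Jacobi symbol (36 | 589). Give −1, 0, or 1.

1

Pull out 2^2: since 589 ≡ 5 (mod 8), (2/589) = -1, so (2/589)^2 = +1.
Reciprocity: 9 ≡ 1 and 589 ≡ 1 (mod 4), so (9/589) = +(589/9).
Reduce top mod 9: now compute (4/9).
Pull out 2^2: since 9 ≡ 1 (mod 8), (2/9) = +1, so (2/9)^2 = +1.
Reached (1/9) = 1. Collecting the sign flips along the way, the symbol is +1.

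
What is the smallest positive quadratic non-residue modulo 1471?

3

(2/1471) = +1, so 2 is a residue.
(3/1471) = −1, so 3 is the smallest positive non-residue mod 1471.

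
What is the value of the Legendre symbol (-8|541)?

-1

Euler's criterion: (-8/541) ≡ 533^270 (mod 541).
533^2 ≡ 64 (mod 541)
533^4 ≡ 309 (mod 541)
533^8 ≡ 265 (mod 541)
533^16 ≡ 436 (mod 541)
533^32 ≡ 205 (mod 541)
533^64 ≡ 368 (mod 541)
533^128 ≡ 174 (mod 541)
533^256 ≡ 521 (mod 541)
533^270 = 533^(256+8+4+2) ≡ 540 (mod 541).
Result is 540 ≡ −1, so (-8/541) = −1.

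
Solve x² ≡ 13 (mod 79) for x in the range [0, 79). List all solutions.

31, 48

Since 79 ≡ 3 (mod 4), a square root of 13 is 13^((79+1)/4) = 13^20 mod 79.
Repeated squaring: 13^2≡11, 13^4≡42, 13^8≡26, 13^16≡44 (mod 79).
13^20 = 13^(16+4) ≡ 31 (mod 79).
Check: 31² = 961 ≡ 13 (mod 79). The two roots are 31 and 48.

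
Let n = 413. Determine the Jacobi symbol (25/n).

1

Reciprocity: 25 ≡ 1 and 413 ≡ 1 (mod 4), so (25/413) = +(413/25).
Reduce top mod 25: now compute (13/25).
Reciprocity: 13 ≡ 1 and 25 ≡ 1 (mod 4), so (13/25) = +(25/13).
Reduce top mod 13: now compute (12/13).
Pull out 2^2: since 13 ≡ 5 (mod 8), (2/13) = -1, so (2/13)^2 = +1.
Reciprocity: 3 ≡ 3 and 13 ≡ 1 (mod 4), so (3/13) = +(13/3).
Reduce top mod 3: now compute (1/3).
Reached (1/3) = 1. Collecting the sign flips along the way, the symbol is +1.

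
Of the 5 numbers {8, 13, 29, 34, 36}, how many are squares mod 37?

(8/37) = -1 → non-residue.
(13/37) = -1 → non-residue.
(29/37) = -1 → non-residue.
(34/37) = +1 → QR.
(36/37) = +1 → QR.
Total quadratic residues among the 5: 2.

2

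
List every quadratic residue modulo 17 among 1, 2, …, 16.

Square k = 1,…,8 (k and 17−k give the same square):
1²=1, 2²=4, 3²=9, 4²=16, 5²≡8, 6²≡2, 7²≡15, 8²≡13 (mod 17).
So the quadratic residues mod 17 are {1, 2, 4, 8, 9, 13, 15, 16}.

1,2,4,8,9,13,15,16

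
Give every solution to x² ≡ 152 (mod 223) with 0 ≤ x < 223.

44, 179

Since 223 ≡ 3 (mod 4), a square root of 152 is 152^((223+1)/4) = 152^56 mod 223.
Repeated squaring: 152^2≡135, 152^4≡162, 152^8≡153, 152^16≡217, 152^32≡36 (mod 223).
152^56 = 152^(32+16+8) ≡ 179 (mod 223).
Check: 179² = 32041 ≡ 152 (mod 223). The two roots are 44 and 179.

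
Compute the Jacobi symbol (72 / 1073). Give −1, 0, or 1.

1

Pull out 2^3: since 1073 ≡ 1 (mod 8), (2/1073) = +1, so (2/1073)^3 = +1.
Reciprocity: 9 ≡ 1 and 1073 ≡ 1 (mod 4), so (9/1073) = +(1073/9).
Reduce top mod 9: now compute (2/9).
Pull out 2: since 9 ≡ 1 (mod 8), (2/9) = +1.
Reached (1/9) = 1. Collecting the sign flips along the way, the symbol is +1.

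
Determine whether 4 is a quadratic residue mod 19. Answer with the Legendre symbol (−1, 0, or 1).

1

Pull out 2^2: since 19 ≡ 3 (mod 8), (2/19) = -1, so (2/19)^2 = +1.
Reached (1/19) = 1. Collecting the sign flips along the way, the symbol is +1.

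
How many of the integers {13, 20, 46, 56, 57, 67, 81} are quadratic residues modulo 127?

(13/127) = +1 → QR.
(20/127) = -1 → non-residue.
(46/127) = -1 → non-residue.
(56/127) = -1 → non-residue.
(57/127) = -1 → non-residue.
(67/127) = -1 → non-residue.
(81/127) = +1 → QR.
Total quadratic residues among the 7: 2.

2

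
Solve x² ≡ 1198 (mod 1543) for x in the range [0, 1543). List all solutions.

Since 1543 ≡ 3 (mod 4), a square root of 1198 is 1198^((1543+1)/4) = 1198^386 mod 1543.
Repeated squaring: 1198^2≡214, 1198^4≡1049, 1198^8≡242, 1198^16≡1473, 1198^32≡271, 1198^64≡920, 1198^128≡836, 1198^256≡1460 (mod 1543).
1198^386 = 1198^(256+128+2) ≡ 800 (mod 1543).
Check: 800² = 640000 ≡ 1198 (mod 1543). The two roots are 743 and 800.

743, 800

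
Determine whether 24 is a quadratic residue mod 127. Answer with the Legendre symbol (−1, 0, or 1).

Euler's criterion: (24/127) ≡ 24^63 (mod 127).
24^2 ≡ 68 (mod 127)
24^4 ≡ 52 (mod 127)
24^8 ≡ 37 (mod 127)
24^16 ≡ 99 (mod 127)
24^32 ≡ 22 (mod 127)
24^63 = 24^(32+16+8+4+2+1) ≡ 126 (mod 127).
Result is 126 ≡ −1, so (24/127) = −1.

-1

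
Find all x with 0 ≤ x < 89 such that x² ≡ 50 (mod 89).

36, 53

89 ≡ 1 (mod 4), so we find a root by search.
Trying successive values, 36² = 1296 ≡ 50 (mod 89). The other root is 89 − 36 = 53.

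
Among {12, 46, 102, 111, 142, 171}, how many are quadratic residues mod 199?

(12/199) = -1 → non-residue.
(46/199) = +1 → QR.
(102/199) = +1 → QR.
(111/199) = +1 → QR.
(142/199) = -1 → non-residue.
(171/199) = -1 → non-residue.
Total quadratic residues among the 6: 3.

3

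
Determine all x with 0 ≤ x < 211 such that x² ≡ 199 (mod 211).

Since 211 ≡ 3 (mod 4), a square root of 199 is 199^((211+1)/4) = 199^53 mod 211.
Repeated squaring: 199^2≡144, 199^4≡58, 199^8≡199, 199^16≡144, 199^32≡58 (mod 211).
199^53 = 199^(32+16+4+1) ≡ 58 (mod 211).
Check: 58² = 3364 ≡ 199 (mod 211). The two roots are 58 and 153.

58, 153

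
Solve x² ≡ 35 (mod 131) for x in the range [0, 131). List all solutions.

Since 131 ≡ 3 (mod 4), a square root of 35 is 35^((131+1)/4) = 35^33 mod 131.
Repeated squaring: 35^2≡46, 35^4≡20, 35^8≡7, 35^16≡49, 35^32≡43 (mod 131).
35^33 = 35^(32+1) ≡ 64 (mod 131).
Check: 64² = 4096 ≡ 35 (mod 131). The two roots are 64 and 67.

64, 67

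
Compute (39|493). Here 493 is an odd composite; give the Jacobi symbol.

Reciprocity: 39 ≡ 3 and 493 ≡ 1 (mod 4), so (39/493) = +(493/39).
Reduce top mod 39: now compute (25/39).
Reciprocity: 25 ≡ 1 and 39 ≡ 3 (mod 4), so (25/39) = +(39/25).
Reduce top mod 25: now compute (14/25).
Pull out 2: since 25 ≡ 1 (mod 8), (2/25) = +1.
Reciprocity: 7 ≡ 3 and 25 ≡ 1 (mod 4), so (7/25) = +(25/7).
Reduce top mod 7: now compute (4/7).
Pull out 2^2: since 7 ≡ 7 (mod 8), (2/7) = +1, so (2/7)^2 = +1.
Reached (1/7) = 1. Collecting the sign flips along the way, the symbol is +1.

1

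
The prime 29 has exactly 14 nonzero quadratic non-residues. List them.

Square k = 1,…,14 (k and 29−k give the same square):
1²=1, 2²=4, 3²=9, 4²=16, 5²=25, 6²≡7, 7²≡20, 8²≡6, 9²≡23, 10²≡13, 11²≡5, 12²≡28, 13²≡24, 14²≡22 (mod 29).
The residues are {1, 4, 5, 6, 7, 9, 13, 16, 20, 22, 23, 24, 25, 28}; the non-residues are the remaining 14 nonzero classes.

2,3,8,10,11,12,14,15,17,18,19,21,26,27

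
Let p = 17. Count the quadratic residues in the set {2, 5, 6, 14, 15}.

2

(2/17) = +1 → QR.
(5/17) = -1 → non-residue.
(6/17) = -1 → non-residue.
(14/17) = -1 → non-residue.
(15/17) = +1 → QR.
Total quadratic residues among the 5: 2.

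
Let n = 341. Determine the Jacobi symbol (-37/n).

First reduce: -37 ≡ 304 (mod 341).
Pull out 2^4: since 341 ≡ 5 (mod 8), (2/341) = -1, so (2/341)^4 = +1.
Reciprocity: 19 ≡ 3 and 341 ≡ 1 (mod 4), so (19/341) = +(341/19).
Reduce top mod 19: now compute (18/19).
Pull out 2: since 19 ≡ 3 (mod 8), (2/19) = -1.
Reciprocity: 9 ≡ 1 and 19 ≡ 3 (mod 4), so (9/19) = +(19/9).
Reduce top mod 9: now compute (1/9).
Reached (1/9) = 1. Collecting the sign flips along the way, the symbol is -1.

-1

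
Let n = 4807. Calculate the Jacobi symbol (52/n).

1

Pull out 2^2: since 4807 ≡ 7 (mod 8), (2/4807) = +1, so (2/4807)^2 = +1.
Reciprocity: 13 ≡ 1 and 4807 ≡ 3 (mod 4), so (13/4807) = +(4807/13).
Reduce top mod 13: now compute (10/13).
Pull out 2: since 13 ≡ 5 (mod 8), (2/13) = -1.
Reciprocity: 5 ≡ 1 and 13 ≡ 1 (mod 4), so (5/13) = +(13/5).
Reduce top mod 5: now compute (3/5).
Reciprocity: 3 ≡ 3 and 5 ≡ 1 (mod 4), so (3/5) = +(5/3).
Reduce top mod 3: now compute (2/3).
Pull out 2: since 3 ≡ 3 (mod 8), (2/3) = -1.
Reached (1/3) = 1. Collecting the sign flips along the way, the symbol is +1.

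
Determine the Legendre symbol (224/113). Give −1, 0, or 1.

Euler's criterion: (224/113) ≡ 111^56 (mod 113).
111^2 ≡ 4 (mod 113)
111^4 ≡ 16 (mod 113)
111^8 ≡ 30 (mod 113)
111^16 ≡ 109 (mod 113)
111^32 ≡ 16 (mod 113)
111^56 = 111^(32+16+8) ≡ 1 (mod 113).
Result is 1, so (224/113) = 1.

1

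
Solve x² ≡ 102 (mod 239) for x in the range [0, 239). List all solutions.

Since 239 ≡ 3 (mod 4), a square root of 102 is 102^((239+1)/4) = 102^60 mod 239.
Repeated squaring: 102^2≡127, 102^4≡116, 102^8≡72, 102^16≡165, 102^32≡218 (mod 239).
102^60 = 102^(32+16+8+4) ≡ 113 (mod 239).
Check: 113² = 12769 ≡ 102 (mod 239). The two roots are 113 and 126.

113, 126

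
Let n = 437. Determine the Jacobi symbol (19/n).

Reciprocity: 19 ≡ 3 and 437 ≡ 1 (mod 4), so (19/437) = +(437/19).
Reduce top mod 19: now compute (0/19).
Top reduces to 0: gcd > 1, so the symbol is 0.

0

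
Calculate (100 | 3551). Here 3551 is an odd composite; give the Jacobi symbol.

Pull out 2^2: since 3551 ≡ 7 (mod 8), (2/3551) = +1, so (2/3551)^2 = +1.
Reciprocity: 25 ≡ 1 and 3551 ≡ 3 (mod 4), so (25/3551) = +(3551/25).
Reduce top mod 25: now compute (1/25).
Reached (1/25) = 1. Collecting the sign flips along the way, the symbol is +1.

1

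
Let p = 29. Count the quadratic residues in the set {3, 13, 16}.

2

(3/29) = -1 → non-residue.
(13/29) = +1 → QR.
(16/29) = +1 → QR.
Total quadratic residues among the 3: 2.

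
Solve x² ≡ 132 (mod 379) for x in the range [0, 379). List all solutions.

109, 270

Since 379 ≡ 3 (mod 4), a square root of 132 is 132^((379+1)/4) = 132^95 mod 379.
Repeated squaring: 132^2≡369, 132^4≡100, 132^8≡146, 132^16≡92, 132^32≡126, 132^64≡337 (mod 379).
132^95 = 132^(64+16+8+4+2+1) ≡ 270 (mod 379).
Check: 270² = 72900 ≡ 132 (mod 379). The two roots are 109 and 270.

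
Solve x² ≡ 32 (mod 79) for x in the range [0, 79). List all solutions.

Since 79 ≡ 3 (mod 4), a square root of 32 is 32^((79+1)/4) = 32^20 mod 79.
Repeated squaring: 32^2≡76, 32^4≡9, 32^8≡2, 32^16≡4 (mod 79).
32^20 = 32^(16+4) ≡ 36 (mod 79).
Check: 36² = 1296 ≡ 32 (mod 79). The two roots are 36 and 43.

36, 43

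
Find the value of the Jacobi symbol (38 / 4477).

1

Pull out 2: since 4477 ≡ 5 (mod 8), (2/4477) = -1.
Reciprocity: 19 ≡ 3 and 4477 ≡ 1 (mod 4), so (19/4477) = +(4477/19).
Reduce top mod 19: now compute (12/19).
Pull out 2^2: since 19 ≡ 3 (mod 8), (2/19) = -1, so (2/19)^2 = +1.
Reciprocity: 3 ≡ 3 and 19 ≡ 3 (mod 4), so (3/19) = −(19/3).
Reduce top mod 3: now compute (1/3).
Reached (1/3) = 1. Collecting the sign flips along the way, the symbol is +1.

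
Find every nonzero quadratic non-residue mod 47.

Square k = 1,…,23 (k and 47−k give the same square):
1²=1, 2²=4, 3²=9, 4²=16, 5²=25, 6²=36, 7²≡2, 8²≡17, 9²≡34, 10²≡6, 11²≡27, 12²≡3, 13²≡28, 14²≡8, 15²≡37, 16²≡21, 17²≡7, 18²≡42, 19²≡32, 20²≡24, 21²≡18, 22²≡14, 23²≡12 (mod 47).
The residues are {1, 2, 3, 4, 6, 7, 8, 9, 12, 14, 16, 17, 18, 21, 24, 25, 27, 28, 32, 34, 36, 37, 42}; the non-residues are the remaining 23 nonzero classes.

5, 10, 11, 13, 15, 19, 20, 22, 23, 26, 29, 30, 31, 33, 35, 38, 39, 40, 41, 43, 44, 45, 46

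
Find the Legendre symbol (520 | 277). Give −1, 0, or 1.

Euler's criterion: (520/277) ≡ 243^138 (mod 277).
243^2 ≡ 48 (mod 277)
243^4 ≡ 88 (mod 277)
243^8 ≡ 265 (mod 277)
243^16 ≡ 144 (mod 277)
243^32 ≡ 238 (mod 277)
243^64 ≡ 136 (mod 277)
243^128 ≡ 214 (mod 277)
243^138 = 243^(128+8+2) ≡ 1 (mod 277).
Result is 1, so (520/277) = 1.

1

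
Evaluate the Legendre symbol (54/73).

Euler's criterion: (54/73) ≡ 54^36 (mod 73).
54^2 ≡ 69 (mod 73)
54^4 ≡ 16 (mod 73)
54^8 ≡ 37 (mod 73)
54^16 ≡ 55 (mod 73)
54^32 ≡ 32 (mod 73)
54^36 = 54^(32+4) ≡ 1 (mod 73).
Result is 1, so (54/73) = 1.

1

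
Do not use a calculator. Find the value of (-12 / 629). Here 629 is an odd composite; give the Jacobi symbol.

First reduce: -12 ≡ 617 (mod 629).
Reciprocity: 617 ≡ 1 and 629 ≡ 1 (mod 4), so (617/629) = +(629/617).
Reduce top mod 617: now compute (12/617).
Pull out 2^2: since 617 ≡ 1 (mod 8), (2/617) = +1, so (2/617)^2 = +1.
Reciprocity: 3 ≡ 3 and 617 ≡ 1 (mod 4), so (3/617) = +(617/3).
Reduce top mod 3: now compute (2/3).
Pull out 2: since 3 ≡ 3 (mod 8), (2/3) = -1.
Reached (1/3) = 1. Collecting the sign flips along the way, the symbol is -1.

-1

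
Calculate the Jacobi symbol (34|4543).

1

Pull out 2: since 4543 ≡ 7 (mod 8), (2/4543) = +1.
Reciprocity: 17 ≡ 1 and 4543 ≡ 3 (mod 4), so (17/4543) = +(4543/17).
Reduce top mod 17: now compute (4/17).
Pull out 2^2: since 17 ≡ 1 (mod 8), (2/17) = +1, so (2/17)^2 = +1.
Reached (1/17) = 1. Collecting the sign flips along the way, the symbol is +1.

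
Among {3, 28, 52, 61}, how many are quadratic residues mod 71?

1

(3/71) = +1 → QR.
(28/71) = -1 → non-residue.
(52/71) = -1 → non-residue.
(61/71) = -1 → non-residue.
Total quadratic residues among the 4: 1.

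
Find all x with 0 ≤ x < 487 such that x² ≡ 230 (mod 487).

81, 406

Since 487 ≡ 3 (mod 4), a square root of 230 is 230^((487+1)/4) = 230^122 mod 487.
Repeated squaring: 230^2≡304, 230^4≡373, 230^8≡334, 230^16≡33, 230^32≡115, 230^64≡76 (mod 487).
230^122 = 230^(64+32+16+8+2) ≡ 81 (mod 487).
Check: 81² = 6561 ≡ 230 (mod 487). The two roots are 81 and 406.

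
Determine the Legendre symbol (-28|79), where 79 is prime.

First reduce: -28 ≡ 51 (mod 79).
Reciprocity: 51 ≡ 3 and 79 ≡ 3 (mod 4), so (51/79) = −(79/51).
Reduce top mod 51: now compute (28/51).
Pull out 2^2: since 51 ≡ 3 (mod 8), (2/51) = -1, so (2/51)^2 = +1.
Reciprocity: 7 ≡ 3 and 51 ≡ 3 (mod 4), so (7/51) = −(51/7).
Reduce top mod 7: now compute (2/7).
Pull out 2: since 7 ≡ 7 (mod 8), (2/7) = +1.
Reached (1/7) = 1. Collecting the sign flips along the way, the symbol is +1.

1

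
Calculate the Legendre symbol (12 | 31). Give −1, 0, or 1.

-1

Euler's criterion: (12/31) ≡ 12^15 (mod 31).
12^2 ≡ 20 (mod 31)
12^4 ≡ 28 (mod 31)
12^8 ≡ 9 (mod 31)
12^15 = 12^(8+4+2+1) ≡ 30 (mod 31).
Result is 30 ≡ −1, so (12/31) = −1.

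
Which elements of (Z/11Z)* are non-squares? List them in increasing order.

2 6 7 8 10

Square k = 1,…,5 (k and 11−k give the same square):
1²=1, 2²=4, 3²=9, 4²≡5, 5²≡3 (mod 11).
The residues are {1, 3, 4, 5, 9}; the non-residues are the remaining 5 nonzero classes.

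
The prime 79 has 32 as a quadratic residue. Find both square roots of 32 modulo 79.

Since 79 ≡ 3 (mod 4), a square root of 32 is 32^((79+1)/4) = 32^20 mod 79.
Repeated squaring: 32^2≡76, 32^4≡9, 32^8≡2, 32^16≡4 (mod 79).
32^20 = 32^(16+4) ≡ 36 (mod 79).
Check: 36² = 1296 ≡ 32 (mod 79). The two roots are 36 and 43.

36, 43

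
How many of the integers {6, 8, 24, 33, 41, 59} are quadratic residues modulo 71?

3

(6/71) = +1 → QR.
(8/71) = +1 → QR.
(24/71) = +1 → QR.
(33/71) = -1 → non-residue.
(41/71) = -1 → non-residue.
(59/71) = -1 → non-residue.
Total quadratic residues among the 6: 3.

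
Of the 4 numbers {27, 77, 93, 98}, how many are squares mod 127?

(27/127) = -1 → non-residue.
(77/127) = -1 → non-residue.
(93/127) = -1 → non-residue.
(98/127) = +1 → QR.
Total quadratic residues among the 4: 1.

1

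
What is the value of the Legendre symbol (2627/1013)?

First reduce: 2627 ≡ 601 (mod 1013).
Reciprocity: 601 ≡ 1 and 1013 ≡ 1 (mod 4), so (601/1013) = +(1013/601).
Reduce top mod 601: now compute (412/601).
Pull out 2^2: since 601 ≡ 1 (mod 8), (2/601) = +1, so (2/601)^2 = +1.
Reciprocity: 103 ≡ 3 and 601 ≡ 1 (mod 4), so (103/601) = +(601/103).
Reduce top mod 103: now compute (86/103).
Pull out 2: since 103 ≡ 7 (mod 8), (2/103) = +1.
Reciprocity: 43 ≡ 3 and 103 ≡ 3 (mod 4), so (43/103) = −(103/43).
Reduce top mod 43: now compute (17/43).
Reciprocity: 17 ≡ 1 and 43 ≡ 3 (mod 4), so (17/43) = +(43/17).
Reduce top mod 17: now compute (9/17).
Reciprocity: 9 ≡ 1 and 17 ≡ 1 (mod 4), so (9/17) = +(17/9).
Reduce top mod 9: now compute (8/9).
Pull out 2^3: since 9 ≡ 1 (mod 8), (2/9) = +1, so (2/9)^3 = +1.
Reached (1/9) = 1. Collecting the sign flips along the way, the symbol is -1.

-1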